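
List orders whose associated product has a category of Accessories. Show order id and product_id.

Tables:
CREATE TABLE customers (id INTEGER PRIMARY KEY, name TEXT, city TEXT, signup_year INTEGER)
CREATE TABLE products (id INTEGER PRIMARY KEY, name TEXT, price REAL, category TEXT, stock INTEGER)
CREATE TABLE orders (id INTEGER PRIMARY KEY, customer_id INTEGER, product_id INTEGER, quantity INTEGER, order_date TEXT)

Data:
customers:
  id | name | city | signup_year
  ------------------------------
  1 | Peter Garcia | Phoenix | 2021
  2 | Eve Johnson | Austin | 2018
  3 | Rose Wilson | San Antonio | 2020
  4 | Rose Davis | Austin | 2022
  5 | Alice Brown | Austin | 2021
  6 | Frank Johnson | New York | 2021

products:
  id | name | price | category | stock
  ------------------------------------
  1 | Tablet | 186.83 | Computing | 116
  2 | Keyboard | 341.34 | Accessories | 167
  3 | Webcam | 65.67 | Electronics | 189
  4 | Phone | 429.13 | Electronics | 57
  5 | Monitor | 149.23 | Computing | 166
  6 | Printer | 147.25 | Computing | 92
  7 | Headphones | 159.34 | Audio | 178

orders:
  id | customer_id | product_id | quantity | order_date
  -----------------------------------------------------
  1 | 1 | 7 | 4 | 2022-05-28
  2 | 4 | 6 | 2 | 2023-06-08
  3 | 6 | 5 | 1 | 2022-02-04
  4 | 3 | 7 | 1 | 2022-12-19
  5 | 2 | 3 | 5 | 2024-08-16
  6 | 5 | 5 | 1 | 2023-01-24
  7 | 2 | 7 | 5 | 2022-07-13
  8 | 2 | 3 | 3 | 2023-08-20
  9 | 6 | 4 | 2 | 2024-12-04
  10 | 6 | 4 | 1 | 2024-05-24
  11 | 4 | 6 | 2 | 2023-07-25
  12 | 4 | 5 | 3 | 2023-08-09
SELECT id, product_id FROM orders WHERE product_id IN (SELECT id FROM products WHERE category = 'Accessories')

Execution result:
(no rows)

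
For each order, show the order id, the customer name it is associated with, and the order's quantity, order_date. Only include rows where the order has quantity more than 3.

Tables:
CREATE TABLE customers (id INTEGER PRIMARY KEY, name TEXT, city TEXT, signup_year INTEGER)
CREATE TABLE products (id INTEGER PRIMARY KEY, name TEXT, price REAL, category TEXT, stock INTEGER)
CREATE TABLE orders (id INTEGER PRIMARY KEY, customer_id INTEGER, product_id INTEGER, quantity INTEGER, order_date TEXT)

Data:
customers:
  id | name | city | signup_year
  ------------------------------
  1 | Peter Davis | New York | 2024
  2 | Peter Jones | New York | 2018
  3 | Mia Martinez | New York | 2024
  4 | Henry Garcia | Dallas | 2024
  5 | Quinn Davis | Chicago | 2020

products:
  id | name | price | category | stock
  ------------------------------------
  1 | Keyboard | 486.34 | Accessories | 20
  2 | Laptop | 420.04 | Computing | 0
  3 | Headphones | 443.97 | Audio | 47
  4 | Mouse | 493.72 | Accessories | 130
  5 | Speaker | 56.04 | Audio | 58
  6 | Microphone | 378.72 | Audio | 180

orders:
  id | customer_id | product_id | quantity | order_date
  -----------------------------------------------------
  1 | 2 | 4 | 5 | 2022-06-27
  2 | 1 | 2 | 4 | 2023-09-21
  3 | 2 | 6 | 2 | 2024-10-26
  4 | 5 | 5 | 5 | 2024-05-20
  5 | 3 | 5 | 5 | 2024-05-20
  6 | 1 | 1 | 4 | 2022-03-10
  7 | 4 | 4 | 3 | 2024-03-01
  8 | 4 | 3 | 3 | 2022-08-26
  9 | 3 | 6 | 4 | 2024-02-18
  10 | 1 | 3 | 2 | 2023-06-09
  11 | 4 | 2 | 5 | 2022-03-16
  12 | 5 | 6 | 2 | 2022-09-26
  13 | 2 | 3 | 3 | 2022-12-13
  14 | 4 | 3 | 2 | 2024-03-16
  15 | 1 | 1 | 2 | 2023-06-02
SELECT c.id, p.name AS customer, c.quantity, c.order_date FROM orders c JOIN customers p ON c.customer_id = p.id WHERE c.quantity > 3

Execution result:
id | customer | quantity | order_date
1 | Peter Jones | 5 | 2022-06-27
2 | Peter Davis | 4 | 2023-09-21
4 | Quinn Davis | 5 | 2024-05-20
5 | Mia Martinez | 5 | 2024-05-20
6 | Peter Davis | 4 | 2022-03-10
9 | Mia Martinez | 4 | 2024-02-18
11 | Henry Garcia | 5 | 2022-03-16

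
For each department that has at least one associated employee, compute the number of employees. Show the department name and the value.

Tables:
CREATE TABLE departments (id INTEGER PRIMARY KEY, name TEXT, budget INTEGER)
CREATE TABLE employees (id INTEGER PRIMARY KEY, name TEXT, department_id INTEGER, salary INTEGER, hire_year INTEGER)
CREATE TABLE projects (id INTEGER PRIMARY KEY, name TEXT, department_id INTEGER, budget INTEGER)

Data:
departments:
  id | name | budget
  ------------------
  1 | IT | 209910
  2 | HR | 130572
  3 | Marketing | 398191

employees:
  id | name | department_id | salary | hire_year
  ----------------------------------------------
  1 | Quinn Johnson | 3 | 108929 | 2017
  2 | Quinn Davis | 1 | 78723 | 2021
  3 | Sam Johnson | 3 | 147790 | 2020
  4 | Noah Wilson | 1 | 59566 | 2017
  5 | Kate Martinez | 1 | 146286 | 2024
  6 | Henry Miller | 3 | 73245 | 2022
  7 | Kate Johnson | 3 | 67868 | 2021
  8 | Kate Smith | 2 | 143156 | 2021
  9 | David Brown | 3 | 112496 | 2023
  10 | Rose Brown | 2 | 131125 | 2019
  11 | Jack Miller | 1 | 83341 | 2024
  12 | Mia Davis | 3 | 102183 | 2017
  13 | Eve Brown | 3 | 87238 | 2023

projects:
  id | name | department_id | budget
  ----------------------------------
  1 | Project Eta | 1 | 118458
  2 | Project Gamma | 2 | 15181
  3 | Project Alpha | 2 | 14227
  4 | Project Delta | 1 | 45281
SELECT p.name, COUNT(*) AS n FROM employees c JOIN departments p ON c.department_id = p.id GROUP BY p.id, p.name

Execution result:
name | n
IT | 4
HR | 2
Marketing | 7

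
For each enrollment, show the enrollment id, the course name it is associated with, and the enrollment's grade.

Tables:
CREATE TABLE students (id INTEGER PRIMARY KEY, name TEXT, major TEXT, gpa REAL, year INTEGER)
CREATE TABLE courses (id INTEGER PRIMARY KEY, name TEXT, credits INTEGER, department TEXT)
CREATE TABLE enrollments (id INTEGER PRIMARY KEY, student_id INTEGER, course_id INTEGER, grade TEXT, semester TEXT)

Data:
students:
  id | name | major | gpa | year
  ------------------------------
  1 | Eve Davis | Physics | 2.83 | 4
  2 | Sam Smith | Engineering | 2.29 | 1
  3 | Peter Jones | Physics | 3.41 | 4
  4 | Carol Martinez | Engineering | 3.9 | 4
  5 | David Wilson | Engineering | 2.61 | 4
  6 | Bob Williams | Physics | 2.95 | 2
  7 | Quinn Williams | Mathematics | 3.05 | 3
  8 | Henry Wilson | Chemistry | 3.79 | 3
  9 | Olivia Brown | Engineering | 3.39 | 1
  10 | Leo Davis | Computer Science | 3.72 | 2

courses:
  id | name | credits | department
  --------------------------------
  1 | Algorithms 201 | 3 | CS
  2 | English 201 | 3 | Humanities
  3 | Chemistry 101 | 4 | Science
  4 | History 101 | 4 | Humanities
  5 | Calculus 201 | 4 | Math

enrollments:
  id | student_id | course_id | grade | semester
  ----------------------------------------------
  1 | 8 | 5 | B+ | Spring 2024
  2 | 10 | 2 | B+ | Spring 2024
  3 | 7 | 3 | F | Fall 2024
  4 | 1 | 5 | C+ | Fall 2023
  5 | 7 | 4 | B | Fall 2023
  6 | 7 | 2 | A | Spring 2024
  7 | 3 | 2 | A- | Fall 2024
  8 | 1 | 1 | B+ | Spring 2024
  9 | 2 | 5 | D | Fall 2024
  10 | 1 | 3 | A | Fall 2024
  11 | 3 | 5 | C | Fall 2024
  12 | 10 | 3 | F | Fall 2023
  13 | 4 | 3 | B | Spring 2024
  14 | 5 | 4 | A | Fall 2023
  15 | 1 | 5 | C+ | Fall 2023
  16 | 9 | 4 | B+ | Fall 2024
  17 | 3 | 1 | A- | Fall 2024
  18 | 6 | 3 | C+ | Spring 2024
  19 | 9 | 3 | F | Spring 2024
SELECT c.id, p.name AS course, c.grade FROM enrollments c JOIN courses p ON c.course_id = p.id

Execution result:
id | course | grade
1 | Calculus 201 | B+
2 | English 201 | B+
3 | Chemistry 101 | F
4 | Calculus 201 | C+
5 | History 101 | B
6 | English 201 | A
7 | English 201 | A-
8 | Algorithms 201 | B+
9 | Calculus 201 | D
10 | Chemistry 101 | A
11 | Calculus 201 | C
12 | Chemistry 101 | F
13 | Chemistry 101 | B
14 | History 101 | A
15 | Calculus 201 | C+
16 | History 101 | B+
17 | Algorithms 201 | A-
18 | Chemistry 101 | C+
19 | Chemistry 101 | F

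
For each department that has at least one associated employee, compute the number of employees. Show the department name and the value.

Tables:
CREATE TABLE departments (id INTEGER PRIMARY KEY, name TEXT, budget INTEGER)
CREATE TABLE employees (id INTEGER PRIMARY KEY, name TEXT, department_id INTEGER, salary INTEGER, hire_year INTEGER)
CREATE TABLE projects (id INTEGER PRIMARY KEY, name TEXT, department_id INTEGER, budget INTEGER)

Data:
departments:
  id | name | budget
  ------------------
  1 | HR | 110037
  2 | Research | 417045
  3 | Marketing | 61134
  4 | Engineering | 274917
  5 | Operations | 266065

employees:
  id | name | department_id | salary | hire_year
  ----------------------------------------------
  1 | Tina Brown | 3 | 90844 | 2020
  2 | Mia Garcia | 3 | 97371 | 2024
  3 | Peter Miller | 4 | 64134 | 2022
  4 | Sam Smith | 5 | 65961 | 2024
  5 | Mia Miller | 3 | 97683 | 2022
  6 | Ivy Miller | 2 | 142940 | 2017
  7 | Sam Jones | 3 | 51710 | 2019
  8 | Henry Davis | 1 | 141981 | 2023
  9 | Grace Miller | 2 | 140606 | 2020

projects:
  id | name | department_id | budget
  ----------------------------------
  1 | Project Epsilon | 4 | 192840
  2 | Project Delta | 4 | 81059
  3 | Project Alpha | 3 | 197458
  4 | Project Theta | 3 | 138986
SELECT p.name, COUNT(*) AS n FROM employees c JOIN departments p ON c.department_id = p.id GROUP BY p.id, p.name

Execution result:
name | n
HR | 1
Research | 2
Marketing | 4
Engineering | 1
Operations | 1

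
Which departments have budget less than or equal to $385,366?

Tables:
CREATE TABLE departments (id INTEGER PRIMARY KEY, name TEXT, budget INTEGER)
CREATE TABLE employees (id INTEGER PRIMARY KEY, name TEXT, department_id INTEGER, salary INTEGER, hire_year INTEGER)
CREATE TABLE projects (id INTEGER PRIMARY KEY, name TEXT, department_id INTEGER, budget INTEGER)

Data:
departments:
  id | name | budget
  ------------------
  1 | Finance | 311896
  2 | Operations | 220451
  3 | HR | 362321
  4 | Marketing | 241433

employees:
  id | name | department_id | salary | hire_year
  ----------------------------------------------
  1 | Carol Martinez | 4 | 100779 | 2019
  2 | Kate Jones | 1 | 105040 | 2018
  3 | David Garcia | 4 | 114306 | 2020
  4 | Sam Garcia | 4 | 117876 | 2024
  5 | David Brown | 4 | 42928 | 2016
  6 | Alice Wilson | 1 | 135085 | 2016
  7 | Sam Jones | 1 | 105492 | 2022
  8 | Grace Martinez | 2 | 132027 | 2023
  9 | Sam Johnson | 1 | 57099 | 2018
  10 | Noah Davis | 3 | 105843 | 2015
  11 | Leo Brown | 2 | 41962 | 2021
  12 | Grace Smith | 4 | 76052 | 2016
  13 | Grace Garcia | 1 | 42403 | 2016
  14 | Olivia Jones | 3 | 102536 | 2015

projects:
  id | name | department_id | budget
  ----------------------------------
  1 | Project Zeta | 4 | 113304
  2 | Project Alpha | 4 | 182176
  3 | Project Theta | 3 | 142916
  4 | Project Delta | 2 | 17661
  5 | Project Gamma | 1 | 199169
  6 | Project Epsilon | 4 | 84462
SELECT name, budget FROM departments WHERE budget <= 385366

Execution result:
name | budget
Finance | 311896
Operations | 220451
HR | 362321
Marketing | 241433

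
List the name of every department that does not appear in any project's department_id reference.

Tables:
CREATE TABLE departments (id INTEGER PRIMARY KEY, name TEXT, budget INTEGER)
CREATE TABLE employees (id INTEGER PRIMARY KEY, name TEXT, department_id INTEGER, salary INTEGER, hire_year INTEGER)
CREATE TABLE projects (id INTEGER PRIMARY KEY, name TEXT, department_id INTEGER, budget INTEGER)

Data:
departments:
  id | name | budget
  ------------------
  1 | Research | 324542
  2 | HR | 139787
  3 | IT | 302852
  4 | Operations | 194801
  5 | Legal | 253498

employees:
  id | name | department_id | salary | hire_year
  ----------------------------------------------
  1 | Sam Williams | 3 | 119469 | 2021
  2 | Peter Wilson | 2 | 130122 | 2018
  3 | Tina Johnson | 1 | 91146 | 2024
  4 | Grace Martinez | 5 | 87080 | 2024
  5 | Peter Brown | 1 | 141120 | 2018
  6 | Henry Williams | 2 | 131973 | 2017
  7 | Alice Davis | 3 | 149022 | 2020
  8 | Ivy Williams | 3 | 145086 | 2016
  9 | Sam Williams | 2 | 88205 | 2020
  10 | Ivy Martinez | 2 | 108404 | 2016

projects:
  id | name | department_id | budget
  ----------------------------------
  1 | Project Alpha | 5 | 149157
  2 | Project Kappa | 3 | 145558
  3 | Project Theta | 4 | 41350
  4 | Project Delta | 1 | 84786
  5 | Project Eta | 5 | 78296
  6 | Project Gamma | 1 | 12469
SELECT p.name FROM departments p LEFT JOIN projects c ON c.department_id = p.id WHERE c.id IS NULL

Execution result:
HR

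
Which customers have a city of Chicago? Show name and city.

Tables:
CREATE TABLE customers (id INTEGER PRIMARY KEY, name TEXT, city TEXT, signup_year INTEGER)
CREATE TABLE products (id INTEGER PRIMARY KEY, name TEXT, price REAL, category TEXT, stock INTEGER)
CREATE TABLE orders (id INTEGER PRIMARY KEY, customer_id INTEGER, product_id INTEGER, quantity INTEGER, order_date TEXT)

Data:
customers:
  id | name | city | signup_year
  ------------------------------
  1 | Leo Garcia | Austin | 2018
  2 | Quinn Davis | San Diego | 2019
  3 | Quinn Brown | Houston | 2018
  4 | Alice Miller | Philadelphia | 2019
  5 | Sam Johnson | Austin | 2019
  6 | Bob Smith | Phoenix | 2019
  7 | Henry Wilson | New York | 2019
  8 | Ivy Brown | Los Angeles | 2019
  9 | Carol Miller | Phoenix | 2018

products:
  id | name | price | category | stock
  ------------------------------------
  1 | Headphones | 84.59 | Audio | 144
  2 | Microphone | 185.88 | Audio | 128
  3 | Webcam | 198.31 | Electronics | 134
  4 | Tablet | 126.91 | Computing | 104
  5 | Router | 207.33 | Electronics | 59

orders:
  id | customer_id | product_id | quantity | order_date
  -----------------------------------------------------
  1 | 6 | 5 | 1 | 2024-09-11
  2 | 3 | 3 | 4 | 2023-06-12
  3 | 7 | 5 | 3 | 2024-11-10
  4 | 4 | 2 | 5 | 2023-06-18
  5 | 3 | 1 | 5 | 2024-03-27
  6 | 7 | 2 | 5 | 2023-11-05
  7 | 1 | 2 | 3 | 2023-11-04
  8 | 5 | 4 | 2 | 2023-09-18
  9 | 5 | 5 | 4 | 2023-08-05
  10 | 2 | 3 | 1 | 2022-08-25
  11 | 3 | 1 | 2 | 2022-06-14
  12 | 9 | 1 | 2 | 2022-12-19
SELECT name, city FROM customers WHERE city = 'Chicago'

Execution result:
(no rows)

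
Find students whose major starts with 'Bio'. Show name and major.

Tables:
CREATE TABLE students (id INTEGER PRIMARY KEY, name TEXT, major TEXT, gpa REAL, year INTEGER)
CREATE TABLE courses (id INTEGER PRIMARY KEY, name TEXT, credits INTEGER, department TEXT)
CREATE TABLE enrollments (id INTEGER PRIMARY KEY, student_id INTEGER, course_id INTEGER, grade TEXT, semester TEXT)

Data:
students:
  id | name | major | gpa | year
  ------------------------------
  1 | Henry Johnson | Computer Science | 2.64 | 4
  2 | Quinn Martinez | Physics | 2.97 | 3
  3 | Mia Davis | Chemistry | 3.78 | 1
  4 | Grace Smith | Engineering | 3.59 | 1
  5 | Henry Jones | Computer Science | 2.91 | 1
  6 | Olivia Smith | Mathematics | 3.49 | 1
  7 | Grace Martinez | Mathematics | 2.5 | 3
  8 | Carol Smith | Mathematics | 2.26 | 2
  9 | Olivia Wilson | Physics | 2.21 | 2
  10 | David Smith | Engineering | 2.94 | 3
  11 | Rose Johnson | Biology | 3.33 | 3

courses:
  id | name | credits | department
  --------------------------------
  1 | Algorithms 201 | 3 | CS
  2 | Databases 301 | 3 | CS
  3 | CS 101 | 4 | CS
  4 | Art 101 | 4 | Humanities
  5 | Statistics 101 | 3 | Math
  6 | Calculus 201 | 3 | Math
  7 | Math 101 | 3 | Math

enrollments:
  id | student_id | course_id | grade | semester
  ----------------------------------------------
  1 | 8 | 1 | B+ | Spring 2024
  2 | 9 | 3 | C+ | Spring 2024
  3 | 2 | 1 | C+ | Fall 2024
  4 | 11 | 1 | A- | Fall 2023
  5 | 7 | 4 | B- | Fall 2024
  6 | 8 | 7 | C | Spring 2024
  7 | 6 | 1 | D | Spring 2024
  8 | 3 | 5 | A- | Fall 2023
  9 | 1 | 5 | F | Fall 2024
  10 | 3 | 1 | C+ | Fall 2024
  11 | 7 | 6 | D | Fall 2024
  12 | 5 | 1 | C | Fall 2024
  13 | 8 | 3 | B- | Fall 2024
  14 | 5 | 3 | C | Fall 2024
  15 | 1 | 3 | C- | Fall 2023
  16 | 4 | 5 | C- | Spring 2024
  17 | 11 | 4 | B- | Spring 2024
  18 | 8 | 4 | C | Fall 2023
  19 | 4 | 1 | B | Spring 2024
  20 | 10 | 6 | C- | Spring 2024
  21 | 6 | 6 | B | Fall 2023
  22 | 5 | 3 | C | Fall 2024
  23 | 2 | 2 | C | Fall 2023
SELECT name, major FROM students WHERE major LIKE 'Bio%'

Execution result:
name | major
Rose Johnson | Biology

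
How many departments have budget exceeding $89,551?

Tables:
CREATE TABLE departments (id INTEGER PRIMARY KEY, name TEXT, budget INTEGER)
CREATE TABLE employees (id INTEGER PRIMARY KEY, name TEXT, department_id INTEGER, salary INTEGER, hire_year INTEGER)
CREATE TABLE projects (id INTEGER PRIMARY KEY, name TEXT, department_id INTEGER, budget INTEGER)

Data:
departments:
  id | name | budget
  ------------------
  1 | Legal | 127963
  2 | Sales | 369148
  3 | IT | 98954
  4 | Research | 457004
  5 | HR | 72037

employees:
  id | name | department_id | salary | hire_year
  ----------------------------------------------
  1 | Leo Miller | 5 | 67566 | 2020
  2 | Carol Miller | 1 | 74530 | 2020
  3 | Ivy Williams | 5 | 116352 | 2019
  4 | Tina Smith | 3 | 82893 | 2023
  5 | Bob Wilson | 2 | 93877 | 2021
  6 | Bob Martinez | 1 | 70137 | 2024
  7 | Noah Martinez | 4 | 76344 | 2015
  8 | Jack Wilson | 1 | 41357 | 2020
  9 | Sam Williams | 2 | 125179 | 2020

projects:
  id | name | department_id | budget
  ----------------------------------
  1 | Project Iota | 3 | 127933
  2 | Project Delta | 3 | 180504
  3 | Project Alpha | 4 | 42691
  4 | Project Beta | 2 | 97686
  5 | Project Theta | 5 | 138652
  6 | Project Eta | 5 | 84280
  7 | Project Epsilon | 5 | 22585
SELECT COUNT(*) FROM departments WHERE budget > 89551

Execution result:
4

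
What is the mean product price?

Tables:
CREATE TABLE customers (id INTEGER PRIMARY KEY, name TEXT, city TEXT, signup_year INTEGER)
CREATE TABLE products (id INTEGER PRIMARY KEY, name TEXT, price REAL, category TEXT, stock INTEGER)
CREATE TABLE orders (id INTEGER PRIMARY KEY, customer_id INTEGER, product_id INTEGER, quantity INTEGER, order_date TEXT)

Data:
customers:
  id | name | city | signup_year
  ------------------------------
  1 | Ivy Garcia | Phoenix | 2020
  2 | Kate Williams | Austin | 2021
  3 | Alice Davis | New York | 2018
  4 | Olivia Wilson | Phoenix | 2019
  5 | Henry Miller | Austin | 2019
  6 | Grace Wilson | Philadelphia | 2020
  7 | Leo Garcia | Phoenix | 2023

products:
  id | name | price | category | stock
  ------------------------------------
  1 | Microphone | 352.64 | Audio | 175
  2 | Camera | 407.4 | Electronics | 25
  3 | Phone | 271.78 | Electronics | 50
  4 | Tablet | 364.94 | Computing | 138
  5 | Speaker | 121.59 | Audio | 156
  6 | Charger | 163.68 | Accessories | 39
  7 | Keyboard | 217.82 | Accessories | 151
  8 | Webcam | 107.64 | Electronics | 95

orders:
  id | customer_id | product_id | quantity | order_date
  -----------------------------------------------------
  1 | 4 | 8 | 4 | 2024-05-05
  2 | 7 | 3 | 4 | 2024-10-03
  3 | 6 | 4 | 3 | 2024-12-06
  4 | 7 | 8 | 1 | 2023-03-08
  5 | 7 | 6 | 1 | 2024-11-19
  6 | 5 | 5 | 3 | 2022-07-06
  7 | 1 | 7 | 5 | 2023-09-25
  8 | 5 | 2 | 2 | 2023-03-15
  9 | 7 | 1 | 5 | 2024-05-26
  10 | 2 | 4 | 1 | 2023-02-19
SELECT AVG(price) FROM products

Execution result:
250.94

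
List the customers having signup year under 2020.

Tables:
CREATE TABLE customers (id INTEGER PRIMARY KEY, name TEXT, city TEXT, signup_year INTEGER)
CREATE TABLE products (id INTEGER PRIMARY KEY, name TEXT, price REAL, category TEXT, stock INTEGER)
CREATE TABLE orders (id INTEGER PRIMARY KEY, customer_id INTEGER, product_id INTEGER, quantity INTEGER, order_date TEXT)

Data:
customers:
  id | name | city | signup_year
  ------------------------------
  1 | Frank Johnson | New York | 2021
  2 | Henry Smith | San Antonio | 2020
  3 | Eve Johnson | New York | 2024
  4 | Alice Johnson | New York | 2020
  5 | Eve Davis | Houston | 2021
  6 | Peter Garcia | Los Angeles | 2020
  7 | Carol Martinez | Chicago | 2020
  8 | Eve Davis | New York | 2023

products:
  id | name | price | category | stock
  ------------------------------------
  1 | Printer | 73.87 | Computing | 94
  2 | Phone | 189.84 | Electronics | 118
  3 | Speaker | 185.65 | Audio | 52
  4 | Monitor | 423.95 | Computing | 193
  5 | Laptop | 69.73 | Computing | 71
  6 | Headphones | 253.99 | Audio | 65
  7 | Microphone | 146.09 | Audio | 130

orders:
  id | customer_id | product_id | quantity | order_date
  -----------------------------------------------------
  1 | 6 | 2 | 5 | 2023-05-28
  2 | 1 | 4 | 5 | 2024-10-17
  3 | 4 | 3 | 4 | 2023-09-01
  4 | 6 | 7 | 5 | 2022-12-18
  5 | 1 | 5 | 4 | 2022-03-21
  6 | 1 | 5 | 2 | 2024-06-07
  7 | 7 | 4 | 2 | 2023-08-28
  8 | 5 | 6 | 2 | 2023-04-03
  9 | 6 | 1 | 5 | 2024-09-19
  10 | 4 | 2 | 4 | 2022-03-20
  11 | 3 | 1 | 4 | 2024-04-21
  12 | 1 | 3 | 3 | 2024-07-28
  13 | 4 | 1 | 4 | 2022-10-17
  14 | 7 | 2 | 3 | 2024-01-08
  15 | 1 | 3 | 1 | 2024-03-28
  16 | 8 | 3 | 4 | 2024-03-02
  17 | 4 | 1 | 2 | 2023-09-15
SELECT name, signup_year FROM customers WHERE signup_year < 2020

Execution result:
(no rows)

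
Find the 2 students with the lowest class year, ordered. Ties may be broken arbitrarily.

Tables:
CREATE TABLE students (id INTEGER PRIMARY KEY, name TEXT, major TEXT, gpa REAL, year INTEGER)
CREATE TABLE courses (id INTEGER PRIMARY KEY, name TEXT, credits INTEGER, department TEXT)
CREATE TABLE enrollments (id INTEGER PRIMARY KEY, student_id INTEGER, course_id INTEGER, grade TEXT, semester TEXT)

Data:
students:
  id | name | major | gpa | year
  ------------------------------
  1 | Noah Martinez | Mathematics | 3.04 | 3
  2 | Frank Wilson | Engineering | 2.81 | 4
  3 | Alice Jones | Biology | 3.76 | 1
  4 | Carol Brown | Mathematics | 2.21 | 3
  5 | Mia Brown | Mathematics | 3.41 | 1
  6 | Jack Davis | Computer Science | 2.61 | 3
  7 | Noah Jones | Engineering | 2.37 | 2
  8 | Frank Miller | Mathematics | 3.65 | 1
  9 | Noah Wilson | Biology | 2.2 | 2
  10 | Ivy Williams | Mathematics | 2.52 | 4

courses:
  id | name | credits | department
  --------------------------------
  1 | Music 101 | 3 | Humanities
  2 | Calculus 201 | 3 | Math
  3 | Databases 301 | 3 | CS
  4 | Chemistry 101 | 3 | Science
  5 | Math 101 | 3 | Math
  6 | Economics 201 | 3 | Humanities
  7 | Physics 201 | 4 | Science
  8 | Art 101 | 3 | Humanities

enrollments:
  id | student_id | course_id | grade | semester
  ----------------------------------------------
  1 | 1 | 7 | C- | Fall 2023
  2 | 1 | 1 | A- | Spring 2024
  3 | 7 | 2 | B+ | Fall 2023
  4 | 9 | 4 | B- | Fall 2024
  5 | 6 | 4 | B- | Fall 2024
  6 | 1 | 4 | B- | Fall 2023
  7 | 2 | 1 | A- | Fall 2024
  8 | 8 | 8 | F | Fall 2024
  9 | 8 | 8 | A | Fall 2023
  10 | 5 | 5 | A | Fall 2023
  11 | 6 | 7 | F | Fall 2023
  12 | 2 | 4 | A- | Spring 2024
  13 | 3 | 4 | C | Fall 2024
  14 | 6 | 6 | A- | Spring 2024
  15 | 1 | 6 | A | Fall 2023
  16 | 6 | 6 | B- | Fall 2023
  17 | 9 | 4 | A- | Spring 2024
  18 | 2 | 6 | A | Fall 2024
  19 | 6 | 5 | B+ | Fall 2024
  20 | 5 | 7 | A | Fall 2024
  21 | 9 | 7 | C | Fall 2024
SELECT name, year FROM students ORDER BY year ASC LIMIT 2

Execution result:
name | year
Alice Jones | 1
Mia Brown | 1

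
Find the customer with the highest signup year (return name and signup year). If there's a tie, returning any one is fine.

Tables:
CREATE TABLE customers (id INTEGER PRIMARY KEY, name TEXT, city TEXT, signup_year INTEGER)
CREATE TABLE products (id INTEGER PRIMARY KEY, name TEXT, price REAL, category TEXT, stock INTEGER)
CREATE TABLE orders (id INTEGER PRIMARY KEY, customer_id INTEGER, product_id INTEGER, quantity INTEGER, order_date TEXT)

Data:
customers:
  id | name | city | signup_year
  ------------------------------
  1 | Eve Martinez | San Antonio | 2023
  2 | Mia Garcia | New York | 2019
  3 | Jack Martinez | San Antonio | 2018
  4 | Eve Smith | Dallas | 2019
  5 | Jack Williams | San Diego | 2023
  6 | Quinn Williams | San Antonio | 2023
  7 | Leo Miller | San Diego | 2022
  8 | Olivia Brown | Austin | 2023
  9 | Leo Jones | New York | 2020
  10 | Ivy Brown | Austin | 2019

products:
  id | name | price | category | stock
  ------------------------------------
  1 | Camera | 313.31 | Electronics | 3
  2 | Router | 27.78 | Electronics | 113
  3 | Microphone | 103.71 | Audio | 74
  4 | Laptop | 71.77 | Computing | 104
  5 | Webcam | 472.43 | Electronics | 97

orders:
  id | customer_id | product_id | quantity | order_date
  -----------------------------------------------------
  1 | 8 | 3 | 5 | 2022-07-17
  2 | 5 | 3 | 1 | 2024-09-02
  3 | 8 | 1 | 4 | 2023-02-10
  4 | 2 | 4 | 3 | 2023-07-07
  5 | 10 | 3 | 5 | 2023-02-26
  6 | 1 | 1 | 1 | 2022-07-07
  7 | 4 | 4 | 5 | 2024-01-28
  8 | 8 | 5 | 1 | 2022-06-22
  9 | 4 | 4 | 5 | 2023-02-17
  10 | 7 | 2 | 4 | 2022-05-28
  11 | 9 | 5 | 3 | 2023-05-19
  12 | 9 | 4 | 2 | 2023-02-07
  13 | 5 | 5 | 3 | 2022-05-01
SELECT name, signup_year FROM customers ORDER BY signup_year DESC LIMIT 1

Execution result:
name | signup_year
Eve Martinez | 2023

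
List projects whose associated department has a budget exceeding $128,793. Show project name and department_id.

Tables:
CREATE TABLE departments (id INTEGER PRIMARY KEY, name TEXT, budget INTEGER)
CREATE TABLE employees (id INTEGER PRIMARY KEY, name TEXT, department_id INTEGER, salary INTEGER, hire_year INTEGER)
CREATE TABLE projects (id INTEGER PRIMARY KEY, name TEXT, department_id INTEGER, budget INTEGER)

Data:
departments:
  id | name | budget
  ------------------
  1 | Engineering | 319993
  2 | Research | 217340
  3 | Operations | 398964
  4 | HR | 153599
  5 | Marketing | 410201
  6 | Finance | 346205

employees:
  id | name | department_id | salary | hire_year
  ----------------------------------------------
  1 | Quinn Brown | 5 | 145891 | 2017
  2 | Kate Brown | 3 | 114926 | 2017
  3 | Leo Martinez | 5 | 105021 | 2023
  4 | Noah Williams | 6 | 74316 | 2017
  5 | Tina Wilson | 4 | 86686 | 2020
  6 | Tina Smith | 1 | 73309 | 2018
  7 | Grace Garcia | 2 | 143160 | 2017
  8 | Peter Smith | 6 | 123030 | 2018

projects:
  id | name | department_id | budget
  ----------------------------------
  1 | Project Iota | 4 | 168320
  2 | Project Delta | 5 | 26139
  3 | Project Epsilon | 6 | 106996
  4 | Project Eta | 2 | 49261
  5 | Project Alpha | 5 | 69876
SELECT name, department_id FROM projects WHERE department_id IN (SELECT id FROM departments WHERE budget > 128793)

Execution result:
name | department_id
Project Iota | 4
Project Delta | 5
Project Epsilon | 6
Project Eta | 2
Project Alpha | 5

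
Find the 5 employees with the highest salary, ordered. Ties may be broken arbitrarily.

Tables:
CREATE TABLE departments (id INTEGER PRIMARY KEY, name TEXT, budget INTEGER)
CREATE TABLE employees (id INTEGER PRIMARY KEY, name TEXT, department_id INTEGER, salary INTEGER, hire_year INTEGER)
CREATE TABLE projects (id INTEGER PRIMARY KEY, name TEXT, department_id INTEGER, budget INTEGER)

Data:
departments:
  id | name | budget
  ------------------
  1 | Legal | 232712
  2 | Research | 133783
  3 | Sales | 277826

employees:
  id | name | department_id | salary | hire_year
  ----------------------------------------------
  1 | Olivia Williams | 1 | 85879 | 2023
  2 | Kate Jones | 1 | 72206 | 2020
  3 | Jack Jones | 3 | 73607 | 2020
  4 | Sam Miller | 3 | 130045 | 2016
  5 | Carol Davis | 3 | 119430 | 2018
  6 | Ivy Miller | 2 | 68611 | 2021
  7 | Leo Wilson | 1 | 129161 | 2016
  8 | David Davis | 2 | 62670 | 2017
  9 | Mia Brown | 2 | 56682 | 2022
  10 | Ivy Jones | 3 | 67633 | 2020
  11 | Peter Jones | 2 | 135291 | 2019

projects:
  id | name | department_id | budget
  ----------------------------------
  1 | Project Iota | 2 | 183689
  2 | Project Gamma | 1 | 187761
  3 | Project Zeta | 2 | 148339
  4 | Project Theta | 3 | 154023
SELECT name, salary FROM employees ORDER BY salary DESC LIMIT 5

Execution result:
name | salary
Peter Jones | 135291
Sam Miller | 130045
Leo Wilson | 129161
Carol Davis | 119430
Olivia Williams | 85879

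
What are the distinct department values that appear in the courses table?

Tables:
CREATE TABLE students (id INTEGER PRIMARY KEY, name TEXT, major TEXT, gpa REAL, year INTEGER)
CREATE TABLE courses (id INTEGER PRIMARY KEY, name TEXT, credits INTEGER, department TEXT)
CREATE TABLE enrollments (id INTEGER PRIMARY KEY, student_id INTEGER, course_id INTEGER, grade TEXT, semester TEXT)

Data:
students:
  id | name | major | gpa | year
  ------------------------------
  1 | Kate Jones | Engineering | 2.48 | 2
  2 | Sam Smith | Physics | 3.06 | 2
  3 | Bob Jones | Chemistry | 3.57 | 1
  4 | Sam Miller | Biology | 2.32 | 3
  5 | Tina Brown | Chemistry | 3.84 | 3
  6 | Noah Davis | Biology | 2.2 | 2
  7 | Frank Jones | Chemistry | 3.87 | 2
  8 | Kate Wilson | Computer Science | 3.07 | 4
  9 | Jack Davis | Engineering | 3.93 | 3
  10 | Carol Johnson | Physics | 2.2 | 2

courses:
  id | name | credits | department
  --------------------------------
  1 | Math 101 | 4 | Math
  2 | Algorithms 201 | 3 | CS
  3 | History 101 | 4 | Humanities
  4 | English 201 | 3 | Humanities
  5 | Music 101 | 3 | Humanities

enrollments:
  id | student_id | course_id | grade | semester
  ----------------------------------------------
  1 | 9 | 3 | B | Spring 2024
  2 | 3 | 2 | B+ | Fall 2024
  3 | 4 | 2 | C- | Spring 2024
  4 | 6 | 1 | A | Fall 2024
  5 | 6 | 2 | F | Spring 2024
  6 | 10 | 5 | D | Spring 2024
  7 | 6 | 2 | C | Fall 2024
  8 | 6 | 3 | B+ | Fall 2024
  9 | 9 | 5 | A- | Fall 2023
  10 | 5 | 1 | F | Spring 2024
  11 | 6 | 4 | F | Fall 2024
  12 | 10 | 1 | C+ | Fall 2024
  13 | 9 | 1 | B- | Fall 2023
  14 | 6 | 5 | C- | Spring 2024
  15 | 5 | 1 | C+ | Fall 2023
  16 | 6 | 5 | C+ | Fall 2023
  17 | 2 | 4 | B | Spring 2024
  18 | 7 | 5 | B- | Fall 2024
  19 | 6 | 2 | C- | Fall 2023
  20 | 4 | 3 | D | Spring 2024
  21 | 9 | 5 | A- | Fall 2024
SELECT DISTINCT department FROM courses

Execution result:
department
Math
CS
Humanities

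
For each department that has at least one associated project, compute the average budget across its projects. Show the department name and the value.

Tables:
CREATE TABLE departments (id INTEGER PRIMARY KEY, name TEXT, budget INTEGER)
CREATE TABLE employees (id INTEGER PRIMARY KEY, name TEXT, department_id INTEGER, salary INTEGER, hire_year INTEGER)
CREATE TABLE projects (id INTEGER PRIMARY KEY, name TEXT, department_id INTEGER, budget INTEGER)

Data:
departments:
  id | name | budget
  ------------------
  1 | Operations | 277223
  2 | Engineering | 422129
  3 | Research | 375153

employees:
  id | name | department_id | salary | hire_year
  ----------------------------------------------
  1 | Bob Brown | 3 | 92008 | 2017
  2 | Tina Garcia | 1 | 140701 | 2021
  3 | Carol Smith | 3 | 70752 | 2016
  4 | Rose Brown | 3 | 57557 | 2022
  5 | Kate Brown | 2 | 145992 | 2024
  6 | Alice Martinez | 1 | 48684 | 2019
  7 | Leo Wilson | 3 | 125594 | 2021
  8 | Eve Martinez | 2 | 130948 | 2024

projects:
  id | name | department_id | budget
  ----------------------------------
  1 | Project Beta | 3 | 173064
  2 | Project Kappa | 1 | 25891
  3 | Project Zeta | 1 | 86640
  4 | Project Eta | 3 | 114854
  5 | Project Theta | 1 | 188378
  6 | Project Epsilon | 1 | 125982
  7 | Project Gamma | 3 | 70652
SELECT p.name, AVG(c.budget) AS avg_budget FROM projects c JOIN departments p ON c.department_id = p.id GROUP BY p.id, p.name

Execution result:
name | avg_budget
Operations | 106722.75
Research | 119523.33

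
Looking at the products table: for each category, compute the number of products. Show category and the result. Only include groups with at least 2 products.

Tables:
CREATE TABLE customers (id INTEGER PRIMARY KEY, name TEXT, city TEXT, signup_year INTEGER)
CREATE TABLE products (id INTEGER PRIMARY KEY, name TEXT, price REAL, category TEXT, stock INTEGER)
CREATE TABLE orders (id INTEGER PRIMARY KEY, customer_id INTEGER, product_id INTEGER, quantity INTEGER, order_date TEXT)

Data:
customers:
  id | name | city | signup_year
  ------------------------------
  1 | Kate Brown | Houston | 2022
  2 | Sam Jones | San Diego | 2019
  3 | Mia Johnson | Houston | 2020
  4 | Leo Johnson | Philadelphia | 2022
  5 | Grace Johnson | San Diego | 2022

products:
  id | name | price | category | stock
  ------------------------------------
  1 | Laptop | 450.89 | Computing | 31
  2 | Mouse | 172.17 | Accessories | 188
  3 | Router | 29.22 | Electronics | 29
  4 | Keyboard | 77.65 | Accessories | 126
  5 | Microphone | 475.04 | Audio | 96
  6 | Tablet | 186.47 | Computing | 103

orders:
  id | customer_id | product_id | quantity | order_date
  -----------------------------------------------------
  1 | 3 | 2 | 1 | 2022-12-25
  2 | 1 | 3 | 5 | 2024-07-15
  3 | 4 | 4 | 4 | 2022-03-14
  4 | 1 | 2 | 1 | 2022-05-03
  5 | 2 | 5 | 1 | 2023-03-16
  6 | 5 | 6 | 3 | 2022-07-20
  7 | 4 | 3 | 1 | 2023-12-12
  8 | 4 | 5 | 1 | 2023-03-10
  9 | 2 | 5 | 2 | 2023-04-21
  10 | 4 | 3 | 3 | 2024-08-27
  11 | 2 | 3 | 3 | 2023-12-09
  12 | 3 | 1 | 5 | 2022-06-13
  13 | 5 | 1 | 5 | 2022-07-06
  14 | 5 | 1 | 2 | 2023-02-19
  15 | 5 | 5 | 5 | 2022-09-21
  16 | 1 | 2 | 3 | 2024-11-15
SELECT category, COUNT(*) AS n FROM products GROUP BY category HAVING COUNT(*) >= 2

Execution result:
category | n
Accessories | 2
Computing | 2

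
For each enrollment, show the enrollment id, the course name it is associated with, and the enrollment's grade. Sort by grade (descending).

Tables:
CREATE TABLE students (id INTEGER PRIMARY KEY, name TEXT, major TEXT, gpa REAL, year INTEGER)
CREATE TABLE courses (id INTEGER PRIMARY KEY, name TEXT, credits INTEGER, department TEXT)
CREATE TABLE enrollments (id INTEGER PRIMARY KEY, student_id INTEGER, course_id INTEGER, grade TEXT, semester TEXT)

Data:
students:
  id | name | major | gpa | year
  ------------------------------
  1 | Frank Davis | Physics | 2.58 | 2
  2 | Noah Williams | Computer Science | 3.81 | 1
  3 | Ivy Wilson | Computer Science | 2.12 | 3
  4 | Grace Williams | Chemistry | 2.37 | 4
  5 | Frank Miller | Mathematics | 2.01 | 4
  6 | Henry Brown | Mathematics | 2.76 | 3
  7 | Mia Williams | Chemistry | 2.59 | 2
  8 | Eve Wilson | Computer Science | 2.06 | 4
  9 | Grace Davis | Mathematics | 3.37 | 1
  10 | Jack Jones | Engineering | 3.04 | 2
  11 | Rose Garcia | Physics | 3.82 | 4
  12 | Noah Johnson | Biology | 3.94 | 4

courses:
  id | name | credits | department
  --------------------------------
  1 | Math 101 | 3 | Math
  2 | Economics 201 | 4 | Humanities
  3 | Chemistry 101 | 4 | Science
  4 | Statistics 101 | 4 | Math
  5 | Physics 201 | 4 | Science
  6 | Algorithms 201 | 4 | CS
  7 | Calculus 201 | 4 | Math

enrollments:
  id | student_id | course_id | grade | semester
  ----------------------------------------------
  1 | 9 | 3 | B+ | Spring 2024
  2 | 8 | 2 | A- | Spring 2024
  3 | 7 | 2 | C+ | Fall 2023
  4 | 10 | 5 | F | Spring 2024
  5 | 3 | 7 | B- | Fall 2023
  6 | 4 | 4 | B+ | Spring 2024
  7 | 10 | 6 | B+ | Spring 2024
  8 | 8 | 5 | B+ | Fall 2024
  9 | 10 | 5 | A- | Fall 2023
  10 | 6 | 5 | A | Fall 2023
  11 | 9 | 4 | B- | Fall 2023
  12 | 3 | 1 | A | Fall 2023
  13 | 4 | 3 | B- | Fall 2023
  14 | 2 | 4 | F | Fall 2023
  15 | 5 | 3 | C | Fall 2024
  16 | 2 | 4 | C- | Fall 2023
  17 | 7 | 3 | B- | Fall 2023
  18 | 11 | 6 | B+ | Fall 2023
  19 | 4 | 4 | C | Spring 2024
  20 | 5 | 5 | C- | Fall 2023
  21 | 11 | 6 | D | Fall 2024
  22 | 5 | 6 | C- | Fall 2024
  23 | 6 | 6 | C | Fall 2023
SELECT c.id, p.name AS course, c.grade FROM enrollments c JOIN courses p ON c.course_id = p.id ORDER BY c.grade DESC

Execution result:
id | course | grade
4 | Physics 201 | F
14 | Statistics 101 | F
21 | Algorithms 201 | D
16 | Statistics 101 | C-
20 | Physics 201 | C-
22 | Algorithms 201 | C-
3 | Economics 201 | C+
15 | Chemistry 101 | C
19 | Statistics 101 | C
23 | Algorithms 201 | C
5 | Calculus 201 | B-
11 | Statistics 101 | B-
13 | Chemistry 101 | B-
17 | Chemistry 101 | B-
1 | Chemistry 101 | B+
6 | Statistics 101 | B+
7 | Algorithms 201 | B+
8 | Physics 201 | B+
18 | Algorithms 201 | B+
2 | Economics 201 | A-
9 | Physics 201 | A-
10 | Physics 201 | A
12 | Math 101 | A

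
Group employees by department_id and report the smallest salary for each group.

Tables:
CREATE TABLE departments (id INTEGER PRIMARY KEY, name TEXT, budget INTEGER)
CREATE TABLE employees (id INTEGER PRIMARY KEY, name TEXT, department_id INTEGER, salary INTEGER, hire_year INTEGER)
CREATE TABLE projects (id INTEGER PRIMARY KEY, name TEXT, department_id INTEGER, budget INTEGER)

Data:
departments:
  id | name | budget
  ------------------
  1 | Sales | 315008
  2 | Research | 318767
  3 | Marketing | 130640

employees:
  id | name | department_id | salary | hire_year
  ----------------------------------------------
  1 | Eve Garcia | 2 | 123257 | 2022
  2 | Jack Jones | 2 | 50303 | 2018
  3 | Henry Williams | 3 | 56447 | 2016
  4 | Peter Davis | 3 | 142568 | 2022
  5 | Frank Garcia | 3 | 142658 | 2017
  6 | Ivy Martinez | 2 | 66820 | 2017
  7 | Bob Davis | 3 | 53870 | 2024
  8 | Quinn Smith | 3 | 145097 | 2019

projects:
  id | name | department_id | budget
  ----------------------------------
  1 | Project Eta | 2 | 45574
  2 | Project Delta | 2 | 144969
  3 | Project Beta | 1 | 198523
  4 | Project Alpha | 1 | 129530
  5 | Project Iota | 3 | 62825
SELECT department_id, MIN(salary) AS min_salary FROM employees GROUP BY department_id

Execution result:
department_id | min_salary
2 | 50303
3 | 53870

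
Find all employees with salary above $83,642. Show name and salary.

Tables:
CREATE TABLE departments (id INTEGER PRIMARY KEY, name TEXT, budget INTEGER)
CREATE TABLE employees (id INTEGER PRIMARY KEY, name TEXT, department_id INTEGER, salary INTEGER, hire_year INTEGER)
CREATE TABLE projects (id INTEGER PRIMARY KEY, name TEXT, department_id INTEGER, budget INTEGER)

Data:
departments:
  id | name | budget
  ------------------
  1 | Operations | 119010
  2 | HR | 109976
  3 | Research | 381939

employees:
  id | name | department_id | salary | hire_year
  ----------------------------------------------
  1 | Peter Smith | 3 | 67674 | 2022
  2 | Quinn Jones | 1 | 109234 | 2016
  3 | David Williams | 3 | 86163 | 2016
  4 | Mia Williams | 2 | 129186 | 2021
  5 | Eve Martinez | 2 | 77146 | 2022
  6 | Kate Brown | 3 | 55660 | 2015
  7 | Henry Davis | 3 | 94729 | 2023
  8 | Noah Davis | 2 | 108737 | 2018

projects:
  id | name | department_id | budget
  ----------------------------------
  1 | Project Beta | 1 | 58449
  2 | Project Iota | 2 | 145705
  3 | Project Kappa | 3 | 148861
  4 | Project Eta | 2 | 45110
SELECT name, salary FROM employees WHERE salary > 83642

Execution result:
name | salary
Quinn Jones | 109234
David Williams | 86163
Mia Williams | 129186
Henry Davis | 94729
Noah Davis | 108737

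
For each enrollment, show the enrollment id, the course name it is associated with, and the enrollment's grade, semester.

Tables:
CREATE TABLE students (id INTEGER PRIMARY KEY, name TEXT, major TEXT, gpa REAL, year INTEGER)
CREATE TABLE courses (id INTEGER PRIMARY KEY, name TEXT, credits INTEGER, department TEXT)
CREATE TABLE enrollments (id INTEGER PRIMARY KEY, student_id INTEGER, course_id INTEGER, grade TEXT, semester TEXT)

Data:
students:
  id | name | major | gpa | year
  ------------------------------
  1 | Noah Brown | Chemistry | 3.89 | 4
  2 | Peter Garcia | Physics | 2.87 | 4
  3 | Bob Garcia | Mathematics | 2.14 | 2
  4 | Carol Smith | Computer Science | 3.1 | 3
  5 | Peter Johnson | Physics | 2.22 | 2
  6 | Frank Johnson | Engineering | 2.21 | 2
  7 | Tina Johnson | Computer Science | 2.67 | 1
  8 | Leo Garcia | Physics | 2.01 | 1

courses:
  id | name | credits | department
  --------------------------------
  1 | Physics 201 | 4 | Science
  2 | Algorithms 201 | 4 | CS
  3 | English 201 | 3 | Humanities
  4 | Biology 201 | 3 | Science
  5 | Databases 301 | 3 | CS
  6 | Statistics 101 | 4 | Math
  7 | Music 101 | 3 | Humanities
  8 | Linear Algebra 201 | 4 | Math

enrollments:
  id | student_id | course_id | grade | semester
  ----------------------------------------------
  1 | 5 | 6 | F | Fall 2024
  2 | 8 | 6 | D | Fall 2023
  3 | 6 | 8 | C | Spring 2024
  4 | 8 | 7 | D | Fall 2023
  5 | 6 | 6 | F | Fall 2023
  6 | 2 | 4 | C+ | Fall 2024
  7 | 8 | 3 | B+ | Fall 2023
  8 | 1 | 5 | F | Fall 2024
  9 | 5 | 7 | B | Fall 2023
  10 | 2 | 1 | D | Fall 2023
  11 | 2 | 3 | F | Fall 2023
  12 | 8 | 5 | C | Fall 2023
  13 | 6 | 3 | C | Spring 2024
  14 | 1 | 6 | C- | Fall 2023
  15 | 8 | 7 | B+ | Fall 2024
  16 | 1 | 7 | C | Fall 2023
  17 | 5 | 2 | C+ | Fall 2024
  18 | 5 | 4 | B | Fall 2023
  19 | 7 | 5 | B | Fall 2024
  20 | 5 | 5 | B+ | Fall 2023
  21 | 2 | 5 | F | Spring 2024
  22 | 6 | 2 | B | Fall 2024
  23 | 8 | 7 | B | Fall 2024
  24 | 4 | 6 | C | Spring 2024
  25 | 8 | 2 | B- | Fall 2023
SELECT c.id, p.name AS course, c.grade, c.semester FROM enrollments c JOIN courses p ON c.course_id = p.id

Execution result:
id | course | grade | semester
1 | Statistics 101 | F | Fall 2024
2 | Statistics 101 | D | Fall 2023
3 | Linear Algebra 201 | C | Spring 2024
4 | Music 101 | D | Fall 2023
5 | Statistics 101 | F | Fall 2023
6 | Biology 201 | C+ | Fall 2024
7 | English 201 | B+ | Fall 2023
8 | Databases 301 | F | Fall 2024
9 | Music 101 | B | Fall 2023
10 | Physics 201 | D | Fall 2023
11 | English 201 | F | Fall 2023
12 | Databases 301 | C | Fall 2023
13 | English 201 | C | Spring 2024
14 | Statistics 101 | C- | Fall 2023
15 | Music 101 | B+ | Fall 2024
16 | Music 101 | C | Fall 2023
17 | Algorithms 201 | C+ | Fall 2024
18 | Biology 201 | B | Fall 2023
19 | Databases 301 | B | Fall 2024
20 | Databases 301 | B+ | Fall 2023
21 | Databases 301 | F | Spring 2024
22 | Algorithms 201 | B | Fall 2024
23 | Music 101 | B | Fall 2024
24 | Statistics 101 | C | Spring 2024
25 | Algorithms 201 | B- | Fall 2023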